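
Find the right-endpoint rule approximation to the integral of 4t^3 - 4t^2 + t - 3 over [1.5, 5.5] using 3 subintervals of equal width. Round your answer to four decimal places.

Δt = (5.5 − 1.5)/3 = 4/3.
Right endpoints: 17/6, 25/6, 5.5.
f(17/6) = 1585/27, f(25/6) = 5969/27, f(5.5) = 547.
Sum = Δt · [f(17/6) + f(25/6) + f(5.5)].
Sum ≈ 1102.3704.

1102.3704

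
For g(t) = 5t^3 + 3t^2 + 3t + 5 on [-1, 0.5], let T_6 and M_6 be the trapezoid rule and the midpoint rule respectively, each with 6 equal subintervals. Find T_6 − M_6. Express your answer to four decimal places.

T_6 = 6.31640625.
M_6 ≈ 6.333984.
T_6 − M_6 ≈ -0.0176.

-0.0176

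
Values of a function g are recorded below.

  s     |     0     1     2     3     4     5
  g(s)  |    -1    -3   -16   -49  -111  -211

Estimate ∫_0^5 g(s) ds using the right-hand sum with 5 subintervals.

-390

Δs = 1.
Sum = 1·[(-3) + (-16) + (-49) + (-111) + (-211)] = -390.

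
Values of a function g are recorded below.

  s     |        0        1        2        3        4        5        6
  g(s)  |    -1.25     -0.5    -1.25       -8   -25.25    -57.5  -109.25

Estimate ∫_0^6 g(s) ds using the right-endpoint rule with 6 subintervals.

Δs = 1.
Sum = 1·[(-0.5) + (-1.25) + (-8) + (-25.25) + (-57.5) + (-109.25)] = -201.75.

-201.75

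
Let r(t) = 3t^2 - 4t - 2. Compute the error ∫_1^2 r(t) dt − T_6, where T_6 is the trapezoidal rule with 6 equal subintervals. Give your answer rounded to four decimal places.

-0.0139

Exact integral: ∫_1^2 r(t) dt = -1.
T_6 ≈ -0.986111.
Error ≈ -1 − (-0.986111) ≈ -0.0139.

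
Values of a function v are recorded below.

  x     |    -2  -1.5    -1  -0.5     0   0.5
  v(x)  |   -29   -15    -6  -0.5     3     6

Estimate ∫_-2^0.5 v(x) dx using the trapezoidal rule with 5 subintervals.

-15

Δx = 0.5.
T_5 = (0.5/2)·[(-29) + 2·(-15) + 2·(-6) + 2·(-0.5) + 2·3 + 6] = -15.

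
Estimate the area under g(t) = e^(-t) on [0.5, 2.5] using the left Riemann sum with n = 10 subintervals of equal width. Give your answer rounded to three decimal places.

0.579

Δt = (2.5 − 0.5)/10 = 0.2.
Left endpoints: 0.5, 0.7, 0.9, 1.1, 1.3, 1.5, 1.7, 1.9, 2.1, 2.3.
g(0.5) ≈ 0.607, g(0.7) ≈ 0.497, g(0.9) ≈ 0.407, g(1.1) ≈ 0.333, g(1.3) ≈ 0.273, g(1.5) ≈ 0.223, g(1.7) ≈ 0.183, g(1.9) ≈ 0.150, g(2.1) ≈ 0.122, g(2.3) ≈ 0.100.
Sum = Δt · [g(0.5) + g(0.7) + g(0.9) + ...].
Sum ≈ 0.579.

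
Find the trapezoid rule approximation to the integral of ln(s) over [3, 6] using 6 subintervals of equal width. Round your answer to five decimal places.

4.45125

Δs = (6 − 3)/6 = 0.5.
f(3) ≈ 1.09861, f(3.5) ≈ 1.25276, f(4) ≈ 1.38629, f(4.5) ≈ 1.50408, f(5) ≈ 1.60944, f(5.5) ≈ 1.70475, f(6) ≈ 1.79176.
T_6 = (Δs/2)·[f(s_0) + 2f(s_1) + ... + 2f(s_{5}) + f(s_6)].
Sum ≈ 4.45125.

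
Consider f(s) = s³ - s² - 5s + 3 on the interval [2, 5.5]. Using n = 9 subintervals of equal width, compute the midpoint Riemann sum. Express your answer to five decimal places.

Δs = (5.5 − 2)/9 = 7/18.
Midpoints: 79/36, 31/12, 107/36, 121/36, 3.75, 149/36, 163/36, 59/12, 191/36.
f(79/36) = -103589/46656, f(31/12) = 1123/1728, f(107/36) = 259487/46656, f(121/36) = 600373/46656, f(3.75) = 22.921875, f(149/36) = 1683161/46656, f(163/36) = 2457991/46656, f(59/12) = 126311/1728, f(191/36) = 4556843/46656.
Sum = Δs · [f(79/36) + f(31/12) + f(107/36) + ...].
Sum ≈ 116.39683.

116.39683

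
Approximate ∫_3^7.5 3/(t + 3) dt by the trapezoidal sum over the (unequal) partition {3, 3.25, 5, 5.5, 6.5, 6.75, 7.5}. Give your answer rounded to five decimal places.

Subinterval widths: 0.25, 1.75, 0.5, 1, 0.25, 0.75.
f(3) = 0.5, f(3.25) = 0.48, f(5) = 0.375, f(5.5) = 6/17, f(6.5) = 6/19, f(6.75) = 4/13, f(7.5) = 2/7.
On each subinterval the trapezoid contributes (Δt_i/2)·[f(t_{i-1}) + f(t_i)].
Sum ≈ 1.68744.

1.68744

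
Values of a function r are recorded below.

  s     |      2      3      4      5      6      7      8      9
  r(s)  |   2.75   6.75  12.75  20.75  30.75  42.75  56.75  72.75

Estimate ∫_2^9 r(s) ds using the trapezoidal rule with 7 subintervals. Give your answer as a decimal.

208.25

Δs = 1.
T_7 = (1/2)·[2.75 + 2·6.75 + 2·12.75 + 2·20.75 + 2·30.75 + 2·42.75 + 2·56.75 + 72.75] = 208.25.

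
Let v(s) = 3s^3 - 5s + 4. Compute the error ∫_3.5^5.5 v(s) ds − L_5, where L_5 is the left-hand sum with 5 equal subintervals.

69.94

Exact integral: ∫_3.5^5.5 v(s) ds = 536.75.
L_5 = 466.81.
Error = 536.75 − 466.81 = 69.94.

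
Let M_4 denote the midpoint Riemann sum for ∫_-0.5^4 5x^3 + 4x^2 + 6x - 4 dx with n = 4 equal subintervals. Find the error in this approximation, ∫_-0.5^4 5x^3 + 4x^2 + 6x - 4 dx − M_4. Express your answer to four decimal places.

14.3569

Exact integral: ∫_-0.5^4 f(x) dx = 434.671875.
M_4 ≈ 420.314941.
Error ≈ 434.671875 − 420.314941 ≈ 14.3569.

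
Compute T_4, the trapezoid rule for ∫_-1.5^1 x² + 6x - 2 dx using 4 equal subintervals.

-7.12890625

Δx = (1 − (-1.5))/4 = 0.625.
f(-1.5) = -8.75, f(-0.875) = -6.484375, f(-0.25) = -3.4375, f(0.375) = 0.390625, f(1) = 5.
T_4 = (Δx/2)·[f(x_0) + 2f(x_1) + 2f(x_2) + 2f(x_3) + f(x_4)].
Sum = -7.12890625.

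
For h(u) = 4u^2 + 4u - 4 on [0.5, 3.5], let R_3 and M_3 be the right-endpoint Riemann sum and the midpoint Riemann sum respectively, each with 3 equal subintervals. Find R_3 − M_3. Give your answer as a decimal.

33

R_3 = 101.
M_3 = 68.
R_3 − M_3 = 33.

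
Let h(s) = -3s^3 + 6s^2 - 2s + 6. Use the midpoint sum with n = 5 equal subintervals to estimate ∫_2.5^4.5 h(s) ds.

-128.57

Δs = (4.5 − 2.5)/5 = 0.4.
Midpoints: 2.7, 3.1, 3.5, 3.9, 4.3.
h(2.7) = -14.709, h(3.1) = -31.913, h(3.5) = -56.125, h(3.9) = -88.497, h(4.3) = -130.181.
Sum = Δs · [h(2.7) + h(3.1) + h(3.5) + h(3.9) + h(4.3)].
Sum = -128.57.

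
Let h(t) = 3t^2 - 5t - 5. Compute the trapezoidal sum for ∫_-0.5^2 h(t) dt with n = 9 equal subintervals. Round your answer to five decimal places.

-13.65355

Δt = (2 − (-0.5))/9 = 5/18.
h(-0.5) = -1.75, h(-2/9) = -101/27, h(1/18) = -569/108, h(1/3) = -19/3, h(11/18) = -749/108, h(8/9) = -191/27, h(7/6) = -6.75, h(13/9) = -161/27, h(31/18) = -509/108, h(2) = -3.
T_9 = (Δt/2)·[h(t_0) + 2h(t_1) + ... + 2h(t_{8}) + h(t_9)].
Sum ≈ -13.65355.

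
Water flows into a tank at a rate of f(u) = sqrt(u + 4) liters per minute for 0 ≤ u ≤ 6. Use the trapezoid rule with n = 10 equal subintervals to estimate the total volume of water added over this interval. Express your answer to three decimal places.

15.746

Δu = (6 − 0)/10 = 0.6.
f(0) ≈ 2.000, f(0.6) ≈ 2.145, f(1.2) ≈ 2.280, f(1.8) ≈ 2.408, f(2.4) ≈ 2.530, f(3) ≈ 2.646, f(3.6) ≈ 2.757, f(4.2) ≈ 2.864, f(4.8) ≈ 2.966, f(5.4) ≈ 3.066, f(6) ≈ 3.162.
T_10 = (Δu/2)·[f(u_0) + 2f(u_1) + ... + 2f(u_{9}) + f(u_10)].
Sum ≈ 15.746.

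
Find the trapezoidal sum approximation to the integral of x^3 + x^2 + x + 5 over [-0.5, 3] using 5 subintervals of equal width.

52.50875

Δx = (3 − (-0.5))/5 = 0.7.
f(-0.5) = 4.625, f(0.2) = 5.248, f(0.9) = 7.439, f(1.6) = 13.256, f(2.3) = 24.757, f(3) = 44.
T_5 = (Δx/2)·[f(x_0) + 2f(x_1) + ... + 2f(x_{4}) + f(x_5)].
Sum = 52.50875.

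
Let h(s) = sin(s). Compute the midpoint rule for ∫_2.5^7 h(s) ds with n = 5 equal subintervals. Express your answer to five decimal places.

Δs = (7 − 2.5)/5 = 0.9.
Midpoints: 2.95, 3.85, 4.75, 5.65, 6.55.
h(2.95) ≈ 0.19042, h(3.85) ≈ -0.65063, h(4.75) ≈ -0.99929, h(5.65) ≈ -0.59172, h(6.55) ≈ 0.26366.
Sum = Δs · [h(2.95) + h(3.85) + h(4.75) + h(5.65) + h(6.55)].
Sum ≈ -1.60880.

-1.60880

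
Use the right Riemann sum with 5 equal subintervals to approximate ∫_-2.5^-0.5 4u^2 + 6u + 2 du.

4.48

Δu = (-0.5 − (-2.5))/5 = 0.4.
Right endpoints: -2.1, -1.7, -1.3, -0.9, -0.5.
f(-2.1) = 7.04, f(-1.7) = 3.36, f(-1.3) = 0.96, f(-0.9) = -0.16, f(-0.5) = 0.
Sum = Δu · [f(-2.1) + f(-1.7) + f(-1.3) + f(-0.9) + f(-0.5)].
Sum = 4.48.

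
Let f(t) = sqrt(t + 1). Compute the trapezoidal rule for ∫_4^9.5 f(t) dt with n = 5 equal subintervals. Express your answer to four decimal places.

Δt = (9.5 − 4)/5 = 1.1.
f(4) ≈ 2.2361, f(5.1) ≈ 2.4698, f(6.2) ≈ 2.6833, f(7.3) ≈ 2.8810, f(8.4) ≈ 3.0659, f(9.5) ≈ 3.2404.
T_5 = (Δt/2)·[f(t_0) + 2f(t_1) + ... + 2f(t_{4}) + f(t_5)].
Sum ≈ 15.2221.

15.2221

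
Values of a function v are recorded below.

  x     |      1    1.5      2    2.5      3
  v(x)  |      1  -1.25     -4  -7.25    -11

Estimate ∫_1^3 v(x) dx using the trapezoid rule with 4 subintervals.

-8.75

Δx = 0.5.
T_4 = (0.5/2)·[1 + 2·(-1.25) + 2·(-4) + 2·(-7.25) + (-11)] = -8.75.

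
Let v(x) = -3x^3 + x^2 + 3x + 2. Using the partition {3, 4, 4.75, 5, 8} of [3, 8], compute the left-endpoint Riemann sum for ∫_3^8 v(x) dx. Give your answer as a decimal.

Subinterval widths: 1, 0.75, 0.25, 3.
Left endpoints: 3, 4, 4.75, 5.
v(3) = -61, v(4) = -162, v(4.75) = -282.703125, v(5) = -333.
Sum = Σ Δx_i · v(x_i).
Sum = -1252.17578125.

-1252.17578125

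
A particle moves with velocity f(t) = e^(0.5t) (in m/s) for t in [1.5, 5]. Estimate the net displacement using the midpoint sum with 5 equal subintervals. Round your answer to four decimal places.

Δt = (5 − 1.5)/5 = 0.7.
Midpoints: 1.85, 2.55, 3.25, 3.95, 4.65.
f(1.85) ≈ 2.5219, f(2.55) ≈ 3.5787, f(3.25) ≈ 5.0784, f(3.95) ≈ 7.2066, f(4.65) ≈ 10.2267.
Sum = Δt · [f(1.85) + f(2.55) + f(3.25) + f(3.95) + f(4.65)].
Sum ≈ 20.0286.

20.0286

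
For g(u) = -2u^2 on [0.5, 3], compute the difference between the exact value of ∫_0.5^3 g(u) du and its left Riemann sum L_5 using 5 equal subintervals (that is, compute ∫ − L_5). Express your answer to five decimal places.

-4.16667

Exact integral: ∫_0.5^3 g(u) du ≈ -17.9166667.
L_5 = -13.75.
Error ≈ -17.9166667 − (-13.75) ≈ -4.16667.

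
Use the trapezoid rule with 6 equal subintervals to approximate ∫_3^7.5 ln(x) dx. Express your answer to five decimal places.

7.30659

Δx = (7.5 − 3)/6 = 0.75.
f(3) ≈ 1.09861, f(3.75) ≈ 1.32176, f(4.5) ≈ 1.50408, f(5.25) ≈ 1.65823, f(6) ≈ 1.79176, f(6.75) ≈ 1.90954, f(7.5) ≈ 2.01490.
T_6 = (Δx/2)·[f(x_0) + 2f(x_1) + ... + 2f(x_{5}) + f(x_6)].
Sum ≈ 7.30659.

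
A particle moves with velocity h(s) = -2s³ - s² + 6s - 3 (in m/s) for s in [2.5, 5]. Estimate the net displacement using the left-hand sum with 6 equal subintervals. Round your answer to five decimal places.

-236.02286

Δs = (5 − 2.5)/6 = 5/12.
Left endpoints: 2.5, 35/12, 10/3, 3.75, 25/6, 55/12.
h(2.5) = -25.5, h(35/12) = -37697/864, h(10/3) = -1841/27, h(3.75) = -100.03125, h(25/6) = -3781/27, h(55/12) = -163357/864.
Sum = Δs · [h(2.5) + h(35/12) + h(10/3) + ...].
Sum ≈ -236.02286.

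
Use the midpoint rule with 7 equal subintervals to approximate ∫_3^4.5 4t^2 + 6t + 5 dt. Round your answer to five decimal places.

126.72704

Δt = (4.5 − 3)/7 = 3/14.
Midpoints: 87/28, 93/28, 99/28, 3.75, 111/28, 117/28, 123/28.
f(87/28) = 12203/196, f(93/28) = 13535/196, f(99/28) = 14939/196, f(3.75) = 83.75, f(111/28) = 17963/196, f(117/28) = 19583/196, f(123/28) = 21275/196.
Sum = Δt · [f(87/28) + f(93/28) + f(99/28) + ...].
Sum ≈ 126.72704.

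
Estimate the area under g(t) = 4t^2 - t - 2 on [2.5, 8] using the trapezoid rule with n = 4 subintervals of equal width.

Δt = (8 − 2.5)/4 = 1.375.
g(2.5) = 20.5, g(3.875) = 54.1875, g(5.25) = 103, g(6.625) = 166.9375, g(8) = 246.
T_4 = (Δt/2)·[g(t_0) + 2g(t_1) + 2g(t_2) + 2g(t_3) + g(t_4)].
Sum = 628.890625.

628.890625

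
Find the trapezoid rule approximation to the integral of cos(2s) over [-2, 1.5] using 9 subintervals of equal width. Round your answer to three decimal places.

-0.292

Δs = (1.5 − (-2))/9 = 7/18.
f(-2) ≈ -0.654, f(-29/18) ≈ -0.997, f(-11/9) ≈ -0.767, f(-5/6) ≈ -0.096, f(-4/9) ≈ 0.630, f(-1/18) ≈ 0.994, f(1/3) ≈ 0.786, f(13/18) ≈ 0.126, f(10/9) ≈ -0.606, f(1.5) ≈ -0.990.
T_9 = (Δs/2)·[f(s_0) + 2f(s_1) + ... + 2f(s_{8}) + f(s_9)].
Sum ≈ -0.292.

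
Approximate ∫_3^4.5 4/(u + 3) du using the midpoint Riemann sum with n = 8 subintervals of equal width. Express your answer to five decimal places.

Δu = (4.5 − 3)/8 = 0.1875.
Midpoints: 3.09375, 3.28125, 3.46875, 3.65625, 3.84375, 4.03125, 4.21875, 4.40625.
f(3.09375) = 128/195, f(3.28125) = 128/201, f(3.46875) = 128/207, f(3.65625) = 128/213, f(3.84375) = 128/219, f(4.03125) = 128/225, f(4.21875) = 128/231, f(4.40625) = 128/237.
Sum = Δu · [f(3.09375) + f(3.28125) + f(3.46875) + ...].
Sum ≈ 0.89252.

0.89252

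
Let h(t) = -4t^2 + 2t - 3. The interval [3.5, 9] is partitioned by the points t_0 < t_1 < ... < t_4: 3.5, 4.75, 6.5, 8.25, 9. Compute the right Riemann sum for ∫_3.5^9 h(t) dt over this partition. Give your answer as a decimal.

Subinterval widths: 1.25, 1.75, 1.75, 0.75.
Right endpoints: 4.75, 6.5, 8.25, 9.
h(4.75) = -83.75, h(6.5) = -159, h(8.25) = -258.75, h(9) = -309.
Sum = Σ Δt_i · h(t_i).
Sum = -1067.5.

-1067.5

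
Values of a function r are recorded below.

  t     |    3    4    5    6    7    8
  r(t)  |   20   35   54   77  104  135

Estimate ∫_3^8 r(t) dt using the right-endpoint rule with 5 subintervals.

Δt = 1.
Sum = 1·[35 + 54 + 77 + 104 + 135] = 405.

405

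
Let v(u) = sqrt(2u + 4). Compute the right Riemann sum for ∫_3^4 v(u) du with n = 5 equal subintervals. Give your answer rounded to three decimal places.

3.346

Δu = (4 − 3)/5 = 0.2.
Right endpoints: 3.2, 3.4, 3.6, 3.8, 4.
v(3.2) ≈ 3.225, v(3.4) ≈ 3.286, v(3.6) ≈ 3.347, v(3.8) ≈ 3.406, v(4) ≈ 3.464.
Sum = Δu · [v(3.2) + v(3.4) + v(3.6) + v(3.8) + v(4)].
Sum ≈ 3.346.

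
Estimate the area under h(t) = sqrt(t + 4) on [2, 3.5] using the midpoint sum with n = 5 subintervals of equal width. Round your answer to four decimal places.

Δt = (3.5 − 2)/5 = 0.3.
Midpoints: 2.15, 2.45, 2.75, 3.05, 3.35.
h(2.15) ≈ 2.4799, h(2.45) ≈ 2.5397, h(2.75) ≈ 2.5981, h(3.05) ≈ 2.6552, h(3.35) ≈ 2.7111.
Sum = Δt · [h(2.15) + h(2.45) + h(2.75) + h(3.05) + h(3.35)].
Sum ≈ 3.8952.

3.8952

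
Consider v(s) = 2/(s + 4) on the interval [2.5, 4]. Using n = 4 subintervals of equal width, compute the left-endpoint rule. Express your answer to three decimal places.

Δs = (4 − 2.5)/4 = 0.375.
Left endpoints: 2.5, 2.875, 3.25, 3.625.
v(2.5) = 4/13, v(2.875) = 16/55, v(3.25) = 8/29, v(3.625) = 16/61.
Sum = Δs · [v(2.5) + v(2.875) + v(3.25) + v(3.625)].
Sum ≈ 0.426.

0.426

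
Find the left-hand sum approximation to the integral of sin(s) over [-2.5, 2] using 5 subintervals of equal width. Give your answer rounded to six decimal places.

Δs = (2 − (-2.5))/5 = 0.9.
Left endpoints: -2.5, -1.6, -0.7, 0.2, 1.1.
f(-2.5) ≈ -0.598472, f(-1.6) ≈ -0.999574, f(-0.7) ≈ -0.644218, f(0.2) ≈ 0.198669, f(1.1) ≈ 0.891207.
Sum = Δs · [f(-2.5) + f(-1.6) + f(-0.7) + f(0.2) + f(1.1)].
Sum ≈ -1.037148.

-1.037148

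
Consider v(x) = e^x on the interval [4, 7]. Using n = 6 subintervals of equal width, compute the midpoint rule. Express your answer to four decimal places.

Δx = (7 − 4)/6 = 0.5.
Midpoints: 4.25, 4.75, 5.25, 5.75, 6.25, 6.75.
v(4.25) ≈ 70.1054, v(4.75) ≈ 115.5843, v(5.25) ≈ 190.5663, v(5.75) ≈ 314.1907, v(6.25) ≈ 518.0128, v(6.75) ≈ 854.0588.
Sum = Δx · [v(4.25) + v(4.75) + v(5.25) + ...].
Sum ≈ 1031.2591.

1031.2591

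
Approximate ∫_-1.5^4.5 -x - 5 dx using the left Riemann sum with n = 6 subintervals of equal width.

-36

Δx = (4.5 − (-1.5))/6 = 1.
Left endpoints: -1.5, -0.5, 0.5, 1.5, 2.5, 3.5.
f(-1.5) = -3.5, f(-0.5) = -4.5, f(0.5) = -5.5, f(1.5) = -6.5, f(2.5) = -7.5, f(3.5) = -8.5.
Sum = Δx · [f(-1.5) + f(-0.5) + f(0.5) + ...].
Sum = -36.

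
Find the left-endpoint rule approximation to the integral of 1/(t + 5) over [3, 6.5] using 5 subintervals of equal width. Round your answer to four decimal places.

Δt = (6.5 − 3)/5 = 0.7.
Left endpoints: 3, 3.7, 4.4, 5.1, 5.8.
f(3) = 0.125, f(3.7) = 10/87, f(4.4) = 5/47, f(5.1) = 10/101, f(5.8) = 5/54.
Sum = Δt · [f(3) + f(3.7) + f(4.4) + f(5.1) + f(5.8)].
Sum ≈ 0.3765.

0.3765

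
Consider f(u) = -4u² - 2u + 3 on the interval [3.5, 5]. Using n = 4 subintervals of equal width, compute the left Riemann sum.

Δu = (5 − 3.5)/4 = 0.375.
Left endpoints: 3.5, 3.875, 4.25, 4.625.
f(3.5) = -53, f(3.875) = -64.8125, f(4.25) = -77.75, f(4.625) = -91.8125.
Sum = Δu · [f(3.5) + f(3.875) + f(4.25) + f(4.625)].
Sum = -107.765625.

-107.765625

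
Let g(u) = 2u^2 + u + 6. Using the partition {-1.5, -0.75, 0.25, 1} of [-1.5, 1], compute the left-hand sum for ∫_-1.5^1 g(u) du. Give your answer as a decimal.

17.90625

Subinterval widths: 0.75, 1, 0.75.
Left endpoints: -1.5, -0.75, 0.25.
g(-1.5) = 9, g(-0.75) = 6.375, g(0.25) = 6.375.
Sum = Σ Δu_i · g(u_i).
Sum = 17.90625.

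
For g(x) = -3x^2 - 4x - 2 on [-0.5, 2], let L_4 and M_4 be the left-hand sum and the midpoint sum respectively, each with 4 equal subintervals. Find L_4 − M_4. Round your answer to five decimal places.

5.90820

L_4 = -14.47265625.
M_4 ≈ -20.3808594.
L_4 − M_4 ≈ 5.90820.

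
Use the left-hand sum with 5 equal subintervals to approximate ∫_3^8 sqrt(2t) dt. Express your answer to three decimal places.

15.646

Δt = (8 − 3)/5 = 1.
Left endpoints: 3, 4, 5, 6, 7.
f(3) ≈ 2.449, f(4) ≈ 2.828, f(5) ≈ 3.162, f(6) ≈ 3.464, f(7) ≈ 3.742.
Sum = Δt · [f(3) + f(4) + f(5) + f(6) + f(7)].
Sum ≈ 15.646.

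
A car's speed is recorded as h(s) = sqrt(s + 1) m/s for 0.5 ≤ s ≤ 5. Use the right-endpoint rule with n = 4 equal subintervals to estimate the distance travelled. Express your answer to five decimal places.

Δs = (5 − 0.5)/4 = 1.125.
Right endpoints: 1.625, 2.75, 3.875, 5.
h(1.625) ≈ 1.62019, h(2.75) ≈ 1.93649, h(3.875) ≈ 2.20794, h(5) ≈ 2.44949.
Sum = Δs · [h(1.625) + h(2.75) + h(3.875) + h(5)].
Sum ≈ 9.24087.

9.24087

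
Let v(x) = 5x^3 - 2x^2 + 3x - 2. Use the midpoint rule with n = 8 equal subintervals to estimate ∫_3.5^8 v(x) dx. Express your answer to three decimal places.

4678.300

Δx = (8 − 3.5)/8 = 0.5625.
Midpoints: 3.78125, 4.34375, 4.90625, 5.46875, 6.03125, 6.59375, 7.15625, 7.71875.
v(3.78125) = 8226957/32768, v(4.34375) = 12553023/32768, v(4.90625) = 18188697/32768, v(5.46875) = 25308939/32768, v(6.03125) = 34088709/32768, v(6.59375) = 44702967/32768, v(7.15625) = 57326673/32768, v(7.71875) = 72134787/32768.
Sum = Δx · [v(3.78125) + v(4.34375) + v(4.90625) + ...].
Sum ≈ 4678.300.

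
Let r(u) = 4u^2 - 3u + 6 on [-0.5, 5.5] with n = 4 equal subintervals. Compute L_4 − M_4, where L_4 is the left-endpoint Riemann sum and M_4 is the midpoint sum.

-63

L_4 = 145.5.
M_4 = 208.5.
L_4 − M_4 = -63.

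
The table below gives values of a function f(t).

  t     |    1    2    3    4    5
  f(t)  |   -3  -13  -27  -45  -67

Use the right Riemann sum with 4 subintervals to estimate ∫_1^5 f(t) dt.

Δt = 1.
Sum = 1·[(-13) + (-27) + (-45) + (-67)] = -152.

-152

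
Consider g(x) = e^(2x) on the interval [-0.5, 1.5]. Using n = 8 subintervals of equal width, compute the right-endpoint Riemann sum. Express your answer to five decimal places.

Δx = (1.5 − (-0.5))/8 = 0.25.
Right endpoints: -0.25, 0, 0.25, 0.5, 0.75, 1, 1.25, 1.5.
g(-0.25) ≈ 0.60653, g(0) ≈ 1.00000, g(0.25) ≈ 1.64872, g(0.5) ≈ 2.71828, g(0.75) ≈ 4.48169, g(1) ≈ 7.38906, g(1.25) ≈ 12.18249, g(1.5) ≈ 20.08554.
Sum = Δx · [g(-0.25) + g(0) + g(0.25) + ...].
Sum ≈ 12.52808.

12.52808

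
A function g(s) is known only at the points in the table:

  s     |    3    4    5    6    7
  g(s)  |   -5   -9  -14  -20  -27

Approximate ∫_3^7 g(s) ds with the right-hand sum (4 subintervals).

-70

Δs = 1.
Sum = 1·[(-9) + (-14) + (-20) + (-27)] = -70.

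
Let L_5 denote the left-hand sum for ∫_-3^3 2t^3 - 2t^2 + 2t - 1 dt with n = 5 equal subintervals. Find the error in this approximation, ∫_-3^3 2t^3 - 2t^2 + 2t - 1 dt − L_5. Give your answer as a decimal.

Exact integral: ∫_-3^3 f(t) dt = -42.
L_5 = -116.88.
Error = -42 − (-116.88) = 74.88.

74.88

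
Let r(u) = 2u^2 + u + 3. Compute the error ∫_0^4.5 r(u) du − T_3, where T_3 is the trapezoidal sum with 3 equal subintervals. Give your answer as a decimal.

Exact integral: ∫_0^4.5 r(u) du = 84.375.
T_3 = 87.75.
Error = 84.375 − 87.75 = -3.375.

-3.375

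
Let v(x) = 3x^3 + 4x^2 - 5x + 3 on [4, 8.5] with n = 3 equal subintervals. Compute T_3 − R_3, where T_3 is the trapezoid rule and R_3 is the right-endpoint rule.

T_3 = 4431.09375.
R_3 = 5820.75.
T_3 − R_3 = -1389.65625.

-1389.65625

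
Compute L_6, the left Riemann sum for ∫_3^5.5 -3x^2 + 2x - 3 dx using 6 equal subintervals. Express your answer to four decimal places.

Δx = (5.5 − 3)/6 = 5/12.
Left endpoints: 3, 41/12, 23/6, 4.25, 14/3, 61/12.
f(3) = -24, f(41/12) = -31.1875, f(23/6) = -473/12, f(4.25) = -48.6875, f(14/3) = -59, f(61/12) = -3377/48.
Sum = Δx · [f(3) + f(41/12) + f(23/6) + ...].
Sum ≈ -113.6024.

-113.6024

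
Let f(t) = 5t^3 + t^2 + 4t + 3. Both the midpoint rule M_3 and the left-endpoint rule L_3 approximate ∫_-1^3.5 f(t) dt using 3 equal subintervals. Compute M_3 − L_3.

136.4765625

M_3 = 220.2890625.
L_3 = 83.8125.
M_3 − L_3 = 136.4765625.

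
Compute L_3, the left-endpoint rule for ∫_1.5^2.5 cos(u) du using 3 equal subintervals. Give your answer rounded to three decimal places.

Δu = (2.5 − 1.5)/3 = 1/3.
Left endpoints: 1.5, 11/6, 13/6.
f(1.5) ≈ 0.071, f(11/6) ≈ -0.260, f(13/6) ≈ -0.561.
Sum = Δu · [f(1.5) + f(11/6) + f(13/6)].
Sum ≈ -0.250.

-0.250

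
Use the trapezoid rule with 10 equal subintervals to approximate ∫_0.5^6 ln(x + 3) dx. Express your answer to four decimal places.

9.8860

Δx = (6 − 0.5)/10 = 0.55.
f(0.5) ≈ 1.2528, f(1.05) ≈ 1.3987, f(1.6) ≈ 1.5261, f(2.15) ≈ 1.6390, f(2.7) ≈ 1.7405, f(3.25) ≈ 1.8326, f(3.8) ≈ 1.9169, f(4.35) ≈ 1.9947, f(4.9) ≈ 2.0669, f(5.45) ≈ 2.1342, f(6) ≈ 2.1972.
T_10 = (Δx/2)·[f(x_0) + 2f(x_1) + ... + 2f(x_{9}) + f(x_10)].
Sum ≈ 9.8860.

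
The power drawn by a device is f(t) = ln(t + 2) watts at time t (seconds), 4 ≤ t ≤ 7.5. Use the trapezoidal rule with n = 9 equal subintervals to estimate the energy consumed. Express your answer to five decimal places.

7.13594

Δt = (7.5 − 4)/9 = 7/18.
f(4) ≈ 1.79176, f(79/18) ≈ 1.85456, f(43/9) ≈ 1.91365, f(31/6) ≈ 1.96944, f(50/9) ≈ 2.02228, f(107/18) ≈ 2.07247, f(19/3) ≈ 2.12026, f(121/18) ≈ 2.16587, f(64/9) ≈ 2.20949, f(7.5) ≈ 2.25129.
T_9 = (Δt/2)·[f(t_0) + 2f(t_1) + ... + 2f(t_{8}) + f(t_9)].
Sum ≈ 7.13594.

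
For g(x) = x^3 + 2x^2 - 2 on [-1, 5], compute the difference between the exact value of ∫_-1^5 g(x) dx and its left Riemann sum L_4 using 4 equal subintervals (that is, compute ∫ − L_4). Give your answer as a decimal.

Exact integral: ∫_-1^5 g(x) dx = 228.
L_4 = 115.5.
Error = 228 − 115.5 = 112.5.

112.5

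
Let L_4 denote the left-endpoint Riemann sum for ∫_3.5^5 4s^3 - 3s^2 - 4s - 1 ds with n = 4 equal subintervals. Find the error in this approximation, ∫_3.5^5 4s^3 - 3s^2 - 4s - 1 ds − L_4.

51.609375

Exact integral: ∫_3.5^5 f(s) ds = 365.8125.
L_4 = 314.203125.
Error = 365.8125 − 314.203125 = 51.609375.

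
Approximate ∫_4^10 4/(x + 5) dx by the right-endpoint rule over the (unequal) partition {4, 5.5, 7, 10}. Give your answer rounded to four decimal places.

1.8714

Subinterval widths: 1.5, 1.5, 3.
Right endpoints: 5.5, 7, 10.
f(5.5) = 8/21, f(7) = 1/3, f(10) = 4/15.
Sum = Σ Δx_i · f(x_i).
Sum ≈ 1.8714.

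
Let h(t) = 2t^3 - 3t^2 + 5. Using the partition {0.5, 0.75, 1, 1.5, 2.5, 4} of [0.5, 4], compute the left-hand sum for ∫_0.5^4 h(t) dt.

Subinterval widths: 0.25, 0.25, 0.5, 1, 1.5.
Left endpoints: 0.5, 0.75, 1, 1.5, 2.5.
h(0.5) = 4.5, h(0.75) = 4.15625, h(1) = 4, h(1.5) = 5, h(2.5) = 17.5.
Sum = Σ Δt_i · h(t_i).
Sum = 35.4140625.

35.4140625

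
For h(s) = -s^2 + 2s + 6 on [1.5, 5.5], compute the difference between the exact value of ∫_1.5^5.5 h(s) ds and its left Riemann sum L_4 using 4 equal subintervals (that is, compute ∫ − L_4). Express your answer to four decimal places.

Exact integral: ∫_1.5^5.5 h(s) ds ≈ -2.333333.
L_4 = 7.
Error ≈ -2.333333 − 7 ≈ -9.3333.

-9.3333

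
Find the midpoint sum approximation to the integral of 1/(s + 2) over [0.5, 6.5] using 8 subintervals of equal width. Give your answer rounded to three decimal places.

1.220

Δs = (6.5 − 0.5)/8 = 0.75.
Midpoints: 0.875, 1.625, 2.375, 3.125, 3.875, 4.625, 5.375, 6.125.
f(0.875) = 8/23, f(1.625) = 8/29, f(2.375) = 8/35, f(3.125) = 8/41, f(3.875) = 8/47, f(4.625) = 8/53, f(5.375) = 8/59, f(6.125) = 8/65.
Sum = Δs · [f(0.875) + f(1.625) + f(2.375) + ...].
Sum ≈ 1.220.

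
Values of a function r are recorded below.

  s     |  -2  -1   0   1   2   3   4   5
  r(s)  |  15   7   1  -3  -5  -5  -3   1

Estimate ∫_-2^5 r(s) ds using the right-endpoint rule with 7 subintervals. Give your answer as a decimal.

-7

Δs = 1.
Sum = 1·[7 + 1 + (-3) + (-5) + (-5) + (-3) + 1] = -7.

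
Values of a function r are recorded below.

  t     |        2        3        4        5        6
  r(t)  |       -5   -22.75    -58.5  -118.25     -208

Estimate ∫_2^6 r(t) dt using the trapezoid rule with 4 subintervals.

-306

Δt = 1.
T_4 = (1/2)·[(-5) + 2·(-22.75) + 2·(-58.5) + 2·(-118.25) + (-208)] = -306.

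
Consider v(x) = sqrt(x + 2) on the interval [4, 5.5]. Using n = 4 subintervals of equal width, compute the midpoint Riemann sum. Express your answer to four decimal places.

3.8952

Δx = (5.5 − 4)/4 = 0.375.
Midpoints: 4.1875, 4.5625, 4.9375, 5.3125.
v(4.1875) ≈ 2.4875, v(4.5625) ≈ 2.5617, v(4.9375) ≈ 2.6339, v(5.3125) ≈ 2.7042.
Sum = Δx · [v(4.1875) + v(4.5625) + v(4.9375) + v(5.3125)].
Sum ≈ 3.8952.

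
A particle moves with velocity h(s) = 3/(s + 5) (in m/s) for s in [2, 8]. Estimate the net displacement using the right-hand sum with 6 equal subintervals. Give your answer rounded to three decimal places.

Δs = (8 − 2)/6 = 1.
Right endpoints: 3, 4, 5, 6, 7, 8.
h(3) = 0.375, h(4) = 1/3, h(5) = 0.3, h(6) = 3/11, h(7) = 0.25, h(8) = 3/13.
Sum = Δs · [h(3) + h(4) + h(5) + ...].
Sum ≈ 1.762.

1.762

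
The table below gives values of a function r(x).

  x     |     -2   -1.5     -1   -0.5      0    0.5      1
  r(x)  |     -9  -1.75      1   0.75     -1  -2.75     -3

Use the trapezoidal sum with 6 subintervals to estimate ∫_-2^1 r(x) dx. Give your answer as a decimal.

-4.875

Δx = 0.5.
T_6 = (0.5/2)·[(-9) + 2·(-1.75) + 2·1 + 2·0.75 + 2·(-1) + 2·(-2.75) + (-3)] = -4.875.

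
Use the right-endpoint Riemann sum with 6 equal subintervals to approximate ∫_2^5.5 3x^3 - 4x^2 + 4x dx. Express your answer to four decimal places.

Δx = (5.5 − 2)/6 = 7/12.
Right endpoints: 31/12, 19/6, 3.75, 13/3, 59/12, 5.5.
f(31/12) = 35.359375, f(19/6) = 4883/72, f(3.75) = 116.953125, f(13/3) = 559/3, f(59/12) = 161011/576, f(5.5) = 400.125.
Sum = Δx · [f(31/12) + f(19/6) + f(3.75) + ...].
Sum ≈ 633.5719.

633.5719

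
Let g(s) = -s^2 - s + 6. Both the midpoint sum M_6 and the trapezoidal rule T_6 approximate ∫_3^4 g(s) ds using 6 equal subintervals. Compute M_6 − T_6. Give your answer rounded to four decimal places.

0.0069

M_6 ≈ -9.831019.
T_6 ≈ -9.837963.
M_6 − T_6 ≈ 0.0069.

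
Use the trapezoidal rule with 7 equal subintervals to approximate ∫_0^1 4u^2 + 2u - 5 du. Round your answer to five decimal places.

Δu = (1 − 0)/7 = 1/7.
f(0) = -5, f(1/7) = -227/49, f(2/7) = -201/49, f(3/7) = -167/49, f(4/7) = -125/49, f(5/7) = -75/49, f(6/7) = -17/49, f(1) = 1.
T_7 = (Δu/2)·[f(u_0) + 2f(u_1) + ... + 2f(u_{6}) + f(u_7)].
Sum ≈ -2.65306.

-2.65306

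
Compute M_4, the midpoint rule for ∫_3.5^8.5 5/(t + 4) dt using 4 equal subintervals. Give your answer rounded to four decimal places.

Δt = (8.5 − 3.5)/4 = 1.25.
Midpoints: 4.125, 5.375, 6.625, 7.875.
f(4.125) = 8/13, f(5.375) = 8/15, f(6.625) = 8/17, f(7.875) = 8/19.
Sum = Δt · [f(4.125) + f(5.375) + f(6.625) + f(7.875)].
Sum ≈ 2.5504.

2.5504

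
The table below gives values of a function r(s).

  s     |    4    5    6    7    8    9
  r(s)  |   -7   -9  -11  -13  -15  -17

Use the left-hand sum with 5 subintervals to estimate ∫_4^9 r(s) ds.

-55

Δs = 1.
Sum = 1·[(-7) + (-9) + (-11) + (-13) + (-15)] = -55.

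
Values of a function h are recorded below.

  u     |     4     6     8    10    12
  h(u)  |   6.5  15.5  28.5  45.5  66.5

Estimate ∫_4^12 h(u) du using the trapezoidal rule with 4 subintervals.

Δu = 2.
T_4 = (2/2)·[6.5 + 2·15.5 + 2·28.5 + 2·45.5 + 66.5] = 252.

252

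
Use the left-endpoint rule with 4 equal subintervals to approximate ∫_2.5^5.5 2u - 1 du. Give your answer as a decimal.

18.75

Δu = (5.5 − 2.5)/4 = 0.75.
Left endpoints: 2.5, 3.25, 4, 4.75.
f(2.5) = 4, f(3.25) = 5.5, f(4) = 7, f(4.75) = 8.5.
Sum = Δu · [f(2.5) + f(3.25) + f(4) + f(4.75)].
Sum = 18.75.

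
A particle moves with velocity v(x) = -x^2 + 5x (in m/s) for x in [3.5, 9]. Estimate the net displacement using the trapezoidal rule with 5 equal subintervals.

-57.9425

Δx = (9 − 3.5)/5 = 1.1.
v(3.5) = 5.25, v(4.6) = 1.84, v(5.7) = -3.99, v(6.8) = -12.24, v(7.9) = -22.91, v(9) = -36.
T_5 = (Δx/2)·[v(x_0) + 2v(x_1) + ... + 2v(x_{4}) + v(x_5)].
Sum = -57.9425.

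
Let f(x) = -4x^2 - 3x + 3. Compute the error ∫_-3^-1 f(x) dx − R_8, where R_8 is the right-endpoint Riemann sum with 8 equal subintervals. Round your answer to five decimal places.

-3.16667

Exact integral: ∫_-3^-1 f(x) dx ≈ -16.6666667.
R_8 = -13.5.
Error ≈ -16.6666667 − (-13.5) ≈ -3.16667.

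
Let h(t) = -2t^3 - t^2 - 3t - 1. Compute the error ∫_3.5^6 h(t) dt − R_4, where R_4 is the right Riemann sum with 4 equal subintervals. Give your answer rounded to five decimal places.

122.77018

Exact integral: ∫_3.5^6 h(t) dt ≈ -668.8020833.
R_4 ≈ -791.5722656.
Error ≈ -668.8020833 − (-791.5722656) ≈ 122.77018.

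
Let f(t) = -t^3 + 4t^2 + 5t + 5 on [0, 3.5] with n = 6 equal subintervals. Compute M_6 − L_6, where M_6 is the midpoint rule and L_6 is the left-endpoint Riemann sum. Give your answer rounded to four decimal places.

7.2628

M_6 ≈ 67.900101.
L_6 ≈ 60.637297.
M_6 − L_6 ≈ 7.2628.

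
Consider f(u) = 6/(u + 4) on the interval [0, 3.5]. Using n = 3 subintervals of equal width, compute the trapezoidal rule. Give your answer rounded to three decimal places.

3.802

Δu = (3.5 − 0)/3 = 7/6.
f(0) = 1.5, f(7/6) = 36/31, f(7/3) = 18/19, f(3.5) = 0.8.
T_3 = (Δu/2)·[f(u_0) + 2f(u_1) + 2f(u_2) + f(u_3)].
Sum ≈ 3.802.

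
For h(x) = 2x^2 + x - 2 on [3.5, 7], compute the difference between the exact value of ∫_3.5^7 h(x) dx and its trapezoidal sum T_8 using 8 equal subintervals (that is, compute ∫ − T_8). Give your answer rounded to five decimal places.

Exact integral: ∫_3.5^7 h(x) dx ≈ 211.4583333.
T_8 ≈ 211.6816406.
Error ≈ 211.4583333 − 211.6816406 ≈ -0.22331.

-0.22331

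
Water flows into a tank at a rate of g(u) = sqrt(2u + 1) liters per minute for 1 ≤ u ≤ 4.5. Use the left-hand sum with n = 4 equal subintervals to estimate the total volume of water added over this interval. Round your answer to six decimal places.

Δu = (4.5 − 1)/4 = 0.875.
Left endpoints: 1, 1.875, 2.75, 3.625.
g(1) ≈ 1.732051, g(1.875) ≈ 2.179449, g(2.75) ≈ 2.549510, g(3.625) ≈ 2.872281.
Sum = Δu · [g(1) + g(1.875) + g(2.75) + g(3.625)].
Sum ≈ 8.166630.

8.166630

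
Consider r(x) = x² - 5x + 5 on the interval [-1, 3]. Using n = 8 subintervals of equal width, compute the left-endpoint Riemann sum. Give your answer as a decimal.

12.5

Δx = (3 − (-1))/8 = 0.5.
Left endpoints: -1, -0.5, 0, 0.5, 1, 1.5, 2, 2.5.
r(-1) = 11, r(-0.5) = 7.75, r(0) = 5, r(0.5) = 2.75, r(1) = 1, r(1.5) = -0.25, r(2) = -1, r(2.5) = -1.25.
Sum = Δx · [r(-1) + r(-0.5) + r(0) + ...].
Sum = 12.5.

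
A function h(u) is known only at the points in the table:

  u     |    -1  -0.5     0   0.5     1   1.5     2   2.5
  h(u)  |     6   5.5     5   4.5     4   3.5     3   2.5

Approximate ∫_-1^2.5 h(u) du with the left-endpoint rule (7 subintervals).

15.75

Δu = 0.5.
Sum = 0.5·[6 + 5.5 + 5 + 4.5 + 4 + 3.5 + 3] = 15.75.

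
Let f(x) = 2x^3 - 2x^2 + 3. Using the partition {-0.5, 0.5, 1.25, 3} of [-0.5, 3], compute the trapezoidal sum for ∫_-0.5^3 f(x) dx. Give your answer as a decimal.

Subinterval widths: 1, 0.75, 1.75.
f(-0.5) = 2.25, f(0.5) = 2.75, f(1.25) = 3.78125, f(3) = 39.
On each subinterval the trapezoid contributes (Δx_i/2)·[f(x_{i-1}) + f(x_i)].
Sum = 42.3828125.

42.3828125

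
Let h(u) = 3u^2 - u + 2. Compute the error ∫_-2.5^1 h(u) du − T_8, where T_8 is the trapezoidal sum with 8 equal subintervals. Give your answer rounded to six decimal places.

-0.334961

Exact integral: ∫_-2.5^1 h(u) du = 26.25.
T_8 ≈ 26.58496094.
Error ≈ 26.25 − 26.58496094 ≈ -0.334961.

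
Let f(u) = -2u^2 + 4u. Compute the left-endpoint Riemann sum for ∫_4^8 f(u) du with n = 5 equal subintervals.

-171.52

Δu = (8 − 4)/5 = 0.8.
Left endpoints: 4, 4.8, 5.6, 6.4, 7.2.
f(4) = -16, f(4.8) = -26.88, f(5.6) = -40.32, f(6.4) = -56.32, f(7.2) = -74.88.
Sum = Δu · [f(4) + f(4.8) + f(5.6) + f(6.4) + f(7.2)].
Sum = -171.52.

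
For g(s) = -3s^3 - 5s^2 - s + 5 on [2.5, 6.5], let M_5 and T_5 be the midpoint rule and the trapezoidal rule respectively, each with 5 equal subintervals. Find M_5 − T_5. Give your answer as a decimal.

M_5 = -1729.46.
T_5 = -1758.58.
M_5 − T_5 = 29.12.

29.12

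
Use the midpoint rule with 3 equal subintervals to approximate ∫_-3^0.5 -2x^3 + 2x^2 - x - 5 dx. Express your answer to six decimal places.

Δx = (0.5 − (-3))/3 = 7/6.
Midpoints: -29/12, -1.25, -1/12.
f(-29/12) = 32249/864, f(-1.25) = 3.28125, f(-1/12) = -4235/864.
Sum = Δx · [f(-29/12) + f(-1.25) + f(-1/12)].
Sum ≈ 41.655671.

41.655671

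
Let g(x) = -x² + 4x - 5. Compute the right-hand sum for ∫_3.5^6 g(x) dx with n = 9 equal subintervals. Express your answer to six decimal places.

Δx = (6 − 3.5)/9 = 5/18.
Right endpoints: 34/9, 73/18, 13/3, 83/18, 44/9, 31/6, 49/9, 103/18, 6.
g(34/9) = -337/81, g(73/18) = -1693/324, g(13/3) = -58/9, g(83/18) = -2533/324, g(44/9) = -757/81, g(31/6) = -397/36, g(49/9) = -1042/81, g(103/18) = -4813/324, g(6) = -17.
Sum = Δx · [g(34/9) + g(73/18) + g(13/3) + ...].
Sum ≈ -24.650206.

-24.650206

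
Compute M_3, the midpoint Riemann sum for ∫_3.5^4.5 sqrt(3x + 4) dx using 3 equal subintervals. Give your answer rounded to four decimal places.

Δx = (4.5 − 3.5)/3 = 1/3.
Midpoints: 11/3, 4, 13/3.
f(11/3) ≈ 3.8730, f(4) ≈ 4.0000, f(13/3) ≈ 4.1231.
Sum = Δx · [f(11/3) + f(4) + f(13/3)].
Sum ≈ 3.9987.

3.9987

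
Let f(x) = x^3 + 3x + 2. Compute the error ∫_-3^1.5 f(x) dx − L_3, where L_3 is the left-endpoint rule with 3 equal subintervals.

Exact integral: ∫_-3^1.5 f(x) dx = -20.109375.
L_3 = -56.8125.
Error = -20.109375 − (-56.8125) = 36.703125.

36.703125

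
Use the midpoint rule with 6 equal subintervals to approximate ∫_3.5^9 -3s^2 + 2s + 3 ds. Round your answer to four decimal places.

-599.7196

Δs = (9 − 3.5)/6 = 11/12.
Midpoints: 95/24, 4.875, 139/24, 161/24, 7.625, 205/24.
f(95/24) = -6929/192, f(4.875) = -58.546875, f(139/24) = -86.046875, f(161/24) = -22769/192, f(7.625) = -156.171875, f(205/24) = -198.796875.
Sum = Δs · [f(95/24) + f(4.875) + f(139/24) + ...].
Sum ≈ -599.7196.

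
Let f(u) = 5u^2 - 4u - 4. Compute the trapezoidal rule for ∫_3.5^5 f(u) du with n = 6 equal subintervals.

Δu = (5 − 3.5)/6 = 0.25.
f(3.5) = 43.25, f(3.75) = 51.3125, f(4) = 60, f(4.25) = 69.3125, f(4.5) = 79.25, f(4.75) = 89.8125, f(5) = 101.
T_6 = (Δu/2)·[f(u_0) + 2f(u_1) + ... + 2f(u_{5}) + f(u_6)].
Sum = 105.453125.

105.453125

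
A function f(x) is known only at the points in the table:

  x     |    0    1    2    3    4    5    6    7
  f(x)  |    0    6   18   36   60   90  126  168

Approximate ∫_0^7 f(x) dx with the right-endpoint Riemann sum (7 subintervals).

Δx = 1.
Sum = 1·[6 + 18 + 36 + 60 + 90 + 126 + 168] = 504.

504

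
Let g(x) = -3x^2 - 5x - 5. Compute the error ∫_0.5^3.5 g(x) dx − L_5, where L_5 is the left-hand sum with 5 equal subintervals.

Exact integral: ∫_0.5^3.5 g(x) dx = -87.75.
L_5 = -72.99.
Error = -87.75 − (-72.99) = -14.76.

-14.76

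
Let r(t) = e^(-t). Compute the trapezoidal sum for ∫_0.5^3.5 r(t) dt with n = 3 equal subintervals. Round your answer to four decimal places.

0.6236

Δt = (3.5 − 0.5)/3 = 1.
r(0.5) ≈ 0.6065, r(1.5) ≈ 0.2231, r(2.5) ≈ 0.0821, r(3.5) ≈ 0.0302.
T_3 = (Δt/2)·[r(t_0) + 2r(t_1) + 2r(t_2) + r(t_3)].
Sum ≈ 0.6236.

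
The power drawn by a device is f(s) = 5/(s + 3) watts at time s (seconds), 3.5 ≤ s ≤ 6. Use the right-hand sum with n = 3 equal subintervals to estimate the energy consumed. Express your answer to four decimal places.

Δs = (6 − 3.5)/3 = 5/6.
Right endpoints: 13/3, 31/6, 6.
f(13/3) = 15/22, f(31/6) = 30/49, f(6) = 5/9.
Sum = Δs · [f(13/3) + f(31/6) + f(6)].
Sum ≈ 1.5413.

1.5413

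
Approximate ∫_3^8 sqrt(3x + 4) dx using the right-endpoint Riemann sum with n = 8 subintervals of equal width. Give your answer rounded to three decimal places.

Δx = (8 − 3)/8 = 0.625.
Right endpoints: 3.625, 4.25, 4.875, 5.5, 6.125, 6.75, 7.375, 8.
f(3.625) ≈ 3.857, f(4.25) ≈ 4.093, f(4.875) ≈ 4.316, f(5.5) ≈ 4.528, f(6.125) ≈ 4.730, f(6.75) ≈ 4.924, f(7.375) ≈ 5.111, f(8) ≈ 5.292.
Sum = Δx · [f(3.625) + f(4.25) + f(4.875) + ...].
Sum ≈ 23.031.

23.031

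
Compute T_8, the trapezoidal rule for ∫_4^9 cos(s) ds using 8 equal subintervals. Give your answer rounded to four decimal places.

1.1306

Δs = (9 − 4)/8 = 0.625.
f(4) ≈ -0.6536, f(4.625) ≈ -0.0873, f(5.25) ≈ 0.5121, f(5.875) ≈ 0.9178, f(6.5) ≈ 0.9766, f(7.125) ≈ 0.6661, f(7.75) ≈ 0.1038, f(8.375) ≈ -0.4978, f(9) ≈ -0.9111.
T_8 = (Δs/2)·[f(s_0) + 2f(s_1) + ... + 2f(s_{7}) + f(s_8)].
Sum ≈ 1.1306.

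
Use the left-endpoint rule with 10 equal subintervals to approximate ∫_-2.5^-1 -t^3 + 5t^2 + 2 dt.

Δt = (-1 − (-2.5))/10 = 0.15.
Left endpoints: -2.5, -2.35, -2.2, -2.05, -1.9, -1.75, -1.6, -1.45, -1.3, -1.15.
f(-2.5) = 48.875, f(-2.35) = 42.590375, f(-2.2) = 36.848, f(-2.05) = 31.627625, f(-1.9) = 26.909, f(-1.75) = 22.671875, f(-1.6) = 18.896, f(-1.45) = 15.561125, f(-1.3) = 12.647, f(-1.15) = 10.133375.
Sum = Δt · [f(-2.5) + f(-2.35) + f(-2.2) + ...].
Sum = 40.01390625.

40.01390625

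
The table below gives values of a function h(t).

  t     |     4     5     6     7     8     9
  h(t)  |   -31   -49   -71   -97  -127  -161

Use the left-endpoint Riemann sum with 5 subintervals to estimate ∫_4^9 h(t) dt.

-375

Δt = 1.
Sum = 1·[(-31) + (-49) + (-71) + (-97) + (-127)] = -375.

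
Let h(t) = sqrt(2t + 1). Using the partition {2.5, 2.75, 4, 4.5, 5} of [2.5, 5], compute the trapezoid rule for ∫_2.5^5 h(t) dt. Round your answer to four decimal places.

Subinterval widths: 0.25, 1.25, 0.5, 0.5.
h(2.5) ≈ 2.4495, h(2.75) ≈ 2.5495, h(4) ≈ 3.0000, h(4.5) ≈ 3.1623, h(5) ≈ 3.3166.
On each subinterval the trapezoid contributes (Δt_i/2)·[h(t_{i-1}) + h(t_i)].
Sum ≈ 7.2536.

7.2536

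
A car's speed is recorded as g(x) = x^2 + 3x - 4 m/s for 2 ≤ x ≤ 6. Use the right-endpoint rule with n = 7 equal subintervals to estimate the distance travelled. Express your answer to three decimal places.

Δx = (6 − 2)/7 = 4/7.
Right endpoints: 18/7, 22/7, 26/7, 30/7, 34/7, 38/7, 6.
g(18/7) = 506/49, g(22/7) = 750/49, g(26/7) = 1026/49, g(30/7) = 1334/49, g(34/7) = 1674/49, g(38/7) = 2046/49, g(6) = 50.
Sum = Δx · [g(18/7) + g(22/7) + g(26/7) + ...].
Sum ≈ 114.122.

114.122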